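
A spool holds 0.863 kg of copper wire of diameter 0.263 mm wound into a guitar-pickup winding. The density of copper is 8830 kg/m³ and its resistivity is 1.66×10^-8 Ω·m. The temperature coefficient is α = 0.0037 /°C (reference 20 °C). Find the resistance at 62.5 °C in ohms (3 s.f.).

A = π(d/2)² = π(1.3150e-04 m)² = 5.4325e-08 m²
L = m/(density·A) = 0.863/(8830×5.4325e-08) = 1799 m
R = ρL/A = (1.66×10^-8)(1799)/(5.4325e-08) = 549.7 Ω
R(62.5 °C) = 549.7 × (1 + 0.0037×42.5) = 636 Ω

636 Ω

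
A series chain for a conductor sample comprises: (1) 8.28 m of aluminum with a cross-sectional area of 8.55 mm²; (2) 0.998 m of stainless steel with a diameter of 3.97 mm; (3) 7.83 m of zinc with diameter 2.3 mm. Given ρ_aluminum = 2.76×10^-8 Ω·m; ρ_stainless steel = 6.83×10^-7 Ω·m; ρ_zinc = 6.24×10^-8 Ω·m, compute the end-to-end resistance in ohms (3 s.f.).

0.199 Ω

Seg 1: A = 8.55 mm² = 8.550e-06 m²
R_1 = (2.76×10^-8)(8.28)/(8.550e-06) = 0.02673 Ω
Seg 2: A = π(d/2)² = π(1.9850e-03 m)² = 1.238e-05 m²
R_2 = (6.83×10^-7)(0.998)/(1.238e-05) = 0.05507 Ω
Seg 3: A = π(d/2)² = π(1.1500e-03 m)² = 4.155e-06 m²
R_3 = (6.24×10^-8)(7.83)/(4.155e-06) = 0.1176 Ω
R_total = R_1 + R_2 + R_3 = 0.199 Ω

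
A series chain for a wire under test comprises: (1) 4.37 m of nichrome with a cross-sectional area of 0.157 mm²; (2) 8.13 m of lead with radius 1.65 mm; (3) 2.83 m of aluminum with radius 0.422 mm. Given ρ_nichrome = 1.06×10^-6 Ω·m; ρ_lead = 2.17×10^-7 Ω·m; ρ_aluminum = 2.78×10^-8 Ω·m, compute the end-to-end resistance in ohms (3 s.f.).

29.9 Ω

Seg 1: A = 0.157 mm² = 1.570e-07 m²
R_1 = (1.06×10^-6)(4.37)/(1.570e-07) = 29.5 Ω
Seg 2: A = πr² = π(1.6500e-03 m)² = 8.553e-06 m²
R_2 = (2.17×10^-7)(8.13)/(8.553e-06) = 0.2063 Ω
Seg 3: A = πr² = π(4.2200e-04 m)² = 5.595e-07 m²
R_3 = (2.78×10^-8)(2.83)/(5.595e-07) = 0.1406 Ω
R_total = R_1 + R_2 + R_3 = 29.9 Ω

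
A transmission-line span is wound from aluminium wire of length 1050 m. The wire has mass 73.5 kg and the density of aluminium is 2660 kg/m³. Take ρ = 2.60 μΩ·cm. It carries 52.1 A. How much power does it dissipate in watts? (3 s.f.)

ρ = 2.60 μΩ·cm = 2.60×10^-8 Ω·m
A = m/(density·L) = 73.5/(2660×1050) = 2.6316e-05 m²
R = ρL/A = (2.60×10^-8)(1050)/(2.6316e-05) = 1.037 Ω
P = I²R = (52.1)² × 1.037 = 2820 W

2820 W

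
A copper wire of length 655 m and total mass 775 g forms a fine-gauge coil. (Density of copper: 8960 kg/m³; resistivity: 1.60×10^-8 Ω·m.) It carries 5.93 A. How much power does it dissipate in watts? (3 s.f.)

A = m/(density·L) = 0.775/(8960×655) = 1.3205e-07 m²
R = ρL/A = (1.60×10^-8)(655)/(1.3205e-07) = 79.36 Ω
P = I²R = (5.93)² × 79.36 = 2790 W

2790 W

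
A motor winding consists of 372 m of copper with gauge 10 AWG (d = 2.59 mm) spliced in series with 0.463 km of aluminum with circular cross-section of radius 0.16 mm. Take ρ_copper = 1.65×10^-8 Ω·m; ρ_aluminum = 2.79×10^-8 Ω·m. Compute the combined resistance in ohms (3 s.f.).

162 Ω

Segment 1: A = π(2.59/2 mm)² = π(1.2950e-03 m)² = 5.269e-06 m²
R₁ = ρL/A = (1.65×10^-8)(372)/(5.269e-06) = 1.165 Ω
Segment 2: A = πr² = π(1.6000e-04 m)² = 8.042e-08 m²
R₂ = (2.79×10^-8)(463)/(8.042e-08) = 160.6 Ω
R = R₁ + R₂ = 162 Ω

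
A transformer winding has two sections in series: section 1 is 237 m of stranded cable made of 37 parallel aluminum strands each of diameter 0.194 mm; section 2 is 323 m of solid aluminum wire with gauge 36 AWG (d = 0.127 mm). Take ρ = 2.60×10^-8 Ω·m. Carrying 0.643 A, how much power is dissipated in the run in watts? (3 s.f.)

276 W

Section 1: A_strand = π(9.7000e-05)² = 2.956e-08 m²; R₁ = ρL/(N·A_s) = (2.60×10^-8)(237)/(37×2.956e-08) = 5.634 Ω
Section 2: A = π(0.127/2 mm)² = π(6.3500e-05 m)² = 1.267e-08 m²
R₂ = (2.60×10^-8)(323)/(1.267e-08) = 662.9 Ω
R = R₁ + R₂ = 668.6 Ω
P = I²R = (0.643)² × 668.6 = 276 W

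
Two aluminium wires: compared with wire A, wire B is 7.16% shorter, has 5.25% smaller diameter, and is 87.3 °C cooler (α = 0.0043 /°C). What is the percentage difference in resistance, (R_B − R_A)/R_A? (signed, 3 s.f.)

R ∝ ρL/d² with ρ ∝ (1+αΔT), so R_B/R_A = (1 − 7.16/100) × (1 − 5.25/100)⁻² × (1 − 0.0043×87.3)
= 0.9284 × 1.114 × 0.6246 = 0.6459
(R_B − R_A)/R_A = 0.6459 − 1 = -35.4%

-35.4%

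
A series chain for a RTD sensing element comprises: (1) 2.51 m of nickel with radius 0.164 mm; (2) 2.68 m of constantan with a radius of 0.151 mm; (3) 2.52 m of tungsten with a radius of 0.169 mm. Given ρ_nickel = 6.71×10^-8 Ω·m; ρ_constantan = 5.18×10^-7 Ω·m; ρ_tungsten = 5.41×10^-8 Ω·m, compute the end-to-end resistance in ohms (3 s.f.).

22.9 Ω

Seg 1: A = πr² = π(1.6400e-04 m)² = 8.450e-08 m²
R_1 = (6.71×10^-8)(2.51)/(8.450e-08) = 1.993 Ω
Seg 2: A = πr² = π(1.5100e-04 m)² = 7.163e-08 m²
R_2 = (5.18×10^-7)(2.68)/(7.163e-08) = 19.38 Ω
Seg 3: A = πr² = π(1.6900e-04 m)² = 8.973e-08 m²
R_3 = (5.41×10^-8)(2.52)/(8.973e-08) = 1.519 Ω
R_total = R_1 + R_2 + R_3 = 22.9 Ω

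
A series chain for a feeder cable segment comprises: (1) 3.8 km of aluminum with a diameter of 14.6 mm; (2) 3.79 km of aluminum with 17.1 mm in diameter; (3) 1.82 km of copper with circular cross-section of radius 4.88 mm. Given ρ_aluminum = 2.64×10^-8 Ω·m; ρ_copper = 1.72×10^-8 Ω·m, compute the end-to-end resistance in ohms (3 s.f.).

Seg 1: A = π(d/2)² = π(7.3000e-03 m)² = 1.674e-04 m²
R_1 = (2.64×10^-8)(3800)/(1.674e-04) = 0.5992 Ω
Seg 2: A = π(d/2)² = π(8.5500e-03 m)² = 2.297e-04 m²
R_2 = (2.64×10^-8)(3790)/(2.297e-04) = 0.4357 Ω
Seg 3: A = πr² = π(4.8800e-03 m)² = 7.482e-05 m²
R_3 = (1.72×10^-8)(1820)/(7.482e-05) = 0.4184 Ω
R_total = R_1 + R_2 + R_3 = 1.45 Ω

1.45 Ω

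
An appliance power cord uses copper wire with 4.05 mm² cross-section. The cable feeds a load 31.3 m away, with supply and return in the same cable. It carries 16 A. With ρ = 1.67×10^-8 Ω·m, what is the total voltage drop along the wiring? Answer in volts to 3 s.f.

4.13 V

A = 4.05 mm² = 4.050e-06 m²
Total conductor length (both ways) L = 2 × 31.3 = 62.6 m
R = ρL/A = (1.67×10^-8)(62.6)/(4.050e-06) = 0.2581 Ω
V = IR = 16 × 0.2581 = 4.13 V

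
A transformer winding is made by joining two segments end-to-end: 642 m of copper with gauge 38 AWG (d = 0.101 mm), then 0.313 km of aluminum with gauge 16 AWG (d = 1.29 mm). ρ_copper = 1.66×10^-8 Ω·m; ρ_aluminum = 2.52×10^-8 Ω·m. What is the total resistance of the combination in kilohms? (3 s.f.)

1.34 kΩ

Segment 1: A = π(0.101/2 mm)² = π(5.0500e-05 m)² = 8.012e-09 m²
R₁ = ρL/A = (1.66×10^-8)(642)/(8.012e-09) = 1330 Ω
Segment 2: A = π(1.29/2 mm)² = π(6.4500e-04 m)² = 1.307e-06 m²
R₂ = (2.52×10^-8)(313)/(1.307e-06) = 6.035 Ω
R = R₁ + R₂ = 1.34 kΩ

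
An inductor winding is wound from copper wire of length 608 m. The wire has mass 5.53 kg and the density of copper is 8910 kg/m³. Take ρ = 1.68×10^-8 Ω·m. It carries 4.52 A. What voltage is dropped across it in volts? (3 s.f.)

A = m/(density·L) = 5.53/(8910×608) = 1.0208e-06 m²
R = ρL/A = (1.68×10^-8)(608)/(1.0208e-06) = 10.01 Ω
V = IR = 4.52 × 10.01 = 45.2 V

45.2 V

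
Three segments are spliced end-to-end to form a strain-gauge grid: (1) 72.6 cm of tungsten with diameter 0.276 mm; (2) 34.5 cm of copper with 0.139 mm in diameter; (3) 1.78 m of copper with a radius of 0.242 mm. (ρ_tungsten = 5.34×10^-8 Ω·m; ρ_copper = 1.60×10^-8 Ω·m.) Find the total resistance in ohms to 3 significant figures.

Seg 1: A = π(d/2)² = π(1.3800e-04 m)² = 5.983e-08 m²
R_1 = (5.34×10^-8)(0.726)/(5.983e-08) = 0.648 Ω
Seg 2: A = π(d/2)² = π(6.9500e-05 m)² = 1.517e-08 m²
R_2 = (1.60×10^-8)(0.345)/(1.517e-08) = 0.3638 Ω
Seg 3: A = πr² = π(2.4200e-04 m)² = 1.840e-07 m²
R_3 = (1.60×10^-8)(1.78)/(1.840e-07) = 0.1548 Ω
R_total = R_1 + R_2 + R_3 = 1.17 Ω

1.17 Ω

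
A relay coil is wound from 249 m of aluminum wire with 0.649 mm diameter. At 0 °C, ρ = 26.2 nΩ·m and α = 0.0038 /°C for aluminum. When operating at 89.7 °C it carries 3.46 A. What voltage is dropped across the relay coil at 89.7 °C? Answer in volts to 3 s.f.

ρ = 26.2 nΩ·m = 2.62×10^-8 Ω·m
A = π(d/2)² = π(3.2450e-04 m)² = 3.308e-07 m²
R₍0₎ = ρL/A = (2.62×10^-8)(249)/(3.308e-07) = 19.72 Ω
R₍89.7₎ = R₍0₎(1 + αΔT) = 19.72 × (1 + 0.0038×89.7) = 26.44 Ω
V = IR = 3.46 × 26.44 = 91.5 V

91.5 V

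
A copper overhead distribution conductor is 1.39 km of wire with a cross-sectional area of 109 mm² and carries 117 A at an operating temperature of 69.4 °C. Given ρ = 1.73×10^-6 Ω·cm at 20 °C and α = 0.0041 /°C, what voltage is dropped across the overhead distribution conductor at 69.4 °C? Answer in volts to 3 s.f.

ρ = 1.73×10^-6 Ω·cm = 1.73×10^-8 Ω·m
A = 109 mm² = 1.090e-04 m²
R₍20₎ = ρL/A = (1.73×10^-8)(1390)/(1.090e-04) = 0.2206 Ω
R₍69.4₎ = R₍20₎(1 + αΔT) = 0.2206 × (1 + 0.0041×49.4) = 0.2653 Ω
V = IR = 117 × 0.2653 = 31.0 V

31.0 V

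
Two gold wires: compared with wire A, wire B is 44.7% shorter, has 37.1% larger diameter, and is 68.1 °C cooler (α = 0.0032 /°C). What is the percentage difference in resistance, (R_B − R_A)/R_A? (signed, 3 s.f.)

-77.0%

R ∝ ρL/d² with ρ ∝ (1+αΔT), so R_B/R_A = (1 − 44.7/100) × (1 + 37.1/100)⁻² × (1 − 0.0032×68.1)
= 0.553 × 0.532 × 0.7821 = 0.2301
(R_B − R_A)/R_A = 0.2301 − 1 = -77.0%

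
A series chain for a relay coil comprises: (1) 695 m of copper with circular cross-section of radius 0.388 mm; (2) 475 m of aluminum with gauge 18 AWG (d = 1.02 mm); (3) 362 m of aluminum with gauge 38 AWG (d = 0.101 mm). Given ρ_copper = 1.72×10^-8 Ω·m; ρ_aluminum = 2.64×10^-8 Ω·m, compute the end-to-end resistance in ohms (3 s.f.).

Seg 1: A = πr² = π(3.8800e-04 m)² = 4.729e-07 m²
R_1 = (1.72×10^-8)(695)/(4.729e-07) = 25.28 Ω
Seg 2: A = π(1.02/2 mm)² = π(5.1000e-04 m)² = 8.171e-07 m²
R_2 = (2.64×10^-8)(475)/(8.171e-07) = 15.35 Ω
Seg 3: A = π(0.101/2 mm)² = π(5.0500e-05 m)² = 8.012e-09 m²
R_3 = (2.64×10^-8)(362)/(8.012e-09) = 1193 Ω
R_total = R_1 + R_2 + R_3 = 1230 Ω

1230 Ω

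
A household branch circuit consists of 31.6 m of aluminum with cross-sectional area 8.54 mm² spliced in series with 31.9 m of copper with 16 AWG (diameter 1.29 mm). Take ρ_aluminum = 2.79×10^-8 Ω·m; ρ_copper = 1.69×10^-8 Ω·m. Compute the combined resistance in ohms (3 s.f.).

0.516 Ω

Segment 1: A = 8.54 mm² = 8.540e-06 m²
R₁ = ρL/A = (2.79×10^-8)(31.6)/(8.540e-06) = 0.1032 Ω
Segment 2: A = π(1.29/2 mm)² = π(6.4500e-04 m)² = 1.307e-06 m²
R₂ = (1.69×10^-8)(31.9)/(1.307e-06) = 0.4125 Ω
R = R₁ + R₂ = 0.516 Ω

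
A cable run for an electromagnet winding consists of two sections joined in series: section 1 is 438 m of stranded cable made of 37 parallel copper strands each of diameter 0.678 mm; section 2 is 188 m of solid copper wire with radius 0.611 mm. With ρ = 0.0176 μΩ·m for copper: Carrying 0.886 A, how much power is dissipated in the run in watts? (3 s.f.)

2.67 W

ρ = 0.0176 μΩ·m = 1.76×10^-8 Ω·m
Section 1: A_strand = π(3.3900e-04)² = 3.610e-07 m²; R₁ = ρL/(N·A_s) = (1.76×10^-8)(438)/(37×3.610e-07) = 0.5771 Ω
Section 2: A = πr² = π(6.1100e-04 m)² = 1.173e-06 m²
R₂ = (1.76×10^-8)(188)/(1.173e-06) = 2.821 Ω
R = R₁ + R₂ = 3.398 Ω
P = I²R = (0.886)² × 3.398 = 2.67 W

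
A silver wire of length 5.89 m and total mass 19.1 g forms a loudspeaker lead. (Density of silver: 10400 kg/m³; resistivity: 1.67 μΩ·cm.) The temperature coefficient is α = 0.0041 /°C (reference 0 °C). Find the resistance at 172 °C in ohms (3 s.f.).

ρ = 1.67 μΩ·cm = 1.67×10^-8 Ω·m
A = m/(density·L) = 0.0191/(10400×5.89) = 3.1181e-07 m²
R = ρL/A = (1.67×10^-8)(5.89)/(3.1181e-07) = 0.3155 Ω
R(172 °C) = 0.3155 × (1 + 0.0041×172) = 0.538 Ω

0.538 Ω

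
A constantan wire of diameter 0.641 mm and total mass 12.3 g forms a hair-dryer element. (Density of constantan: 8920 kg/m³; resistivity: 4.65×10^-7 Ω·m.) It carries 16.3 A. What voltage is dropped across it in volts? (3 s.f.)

A = π(d/2)² = π(3.2050e-04 m)² = 3.2271e-07 m²
L = m/(density·A) = 0.0123/(8920×3.2271e-07) = 4.273 m
R = ρL/A = (4.65×10^-7)(4.273)/(3.2271e-07) = 6.157 Ω
V = IR = 16.3 × 6.157 = 100 V

100 V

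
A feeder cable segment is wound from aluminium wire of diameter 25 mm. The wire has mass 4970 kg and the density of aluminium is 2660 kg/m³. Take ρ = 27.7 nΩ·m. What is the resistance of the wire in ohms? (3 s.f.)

0.215 Ω

ρ = 27.7 nΩ·m = 2.77×10^-8 Ω·m
A = π(d/2)² = π(1.2500e-02 m)² = 4.9087e-04 m²
L = m/(density·A) = 4970/(2660×4.9087e-04) = 3806 m
R = ρL/A = (2.77×10^-8)(3806)/(4.9087e-04) = 0.215 Ω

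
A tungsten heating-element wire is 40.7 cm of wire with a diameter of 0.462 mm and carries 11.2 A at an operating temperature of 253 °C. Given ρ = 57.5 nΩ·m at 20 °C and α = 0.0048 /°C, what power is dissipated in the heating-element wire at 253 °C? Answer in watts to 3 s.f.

37.1 W

ρ = 57.5 nΩ·m = 5.75×10^-8 Ω·m
A = π(d/2)² = π(2.3100e-04 m)² = 1.676e-07 m²
R₍20₎ = ρL/A = (5.75×10^-8)(0.407)/(1.676e-07) = 0.1396 Ω
R₍253₎ = R₍20₎(1 + αΔT) = 0.1396 × (1 + 0.0048×233) = 0.2957 Ω
P = I²R = (11.2)² × 0.2957 = 37.1 W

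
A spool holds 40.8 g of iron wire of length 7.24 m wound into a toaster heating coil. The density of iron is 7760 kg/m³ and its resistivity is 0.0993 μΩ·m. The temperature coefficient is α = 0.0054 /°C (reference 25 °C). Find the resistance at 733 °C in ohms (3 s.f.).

4.77 Ω

ρ = 0.0993 μΩ·m = 9.93×10^-8 Ω·m
A = m/(density·L) = 0.0408/(7760×7.24) = 7.2621e-07 m²
R = ρL/A = (9.93×10^-8)(7.24)/(7.2621e-07) = 0.99 Ω
R(733 °C) = 0.99 × (1 + 0.0054×708) = 4.77 Ω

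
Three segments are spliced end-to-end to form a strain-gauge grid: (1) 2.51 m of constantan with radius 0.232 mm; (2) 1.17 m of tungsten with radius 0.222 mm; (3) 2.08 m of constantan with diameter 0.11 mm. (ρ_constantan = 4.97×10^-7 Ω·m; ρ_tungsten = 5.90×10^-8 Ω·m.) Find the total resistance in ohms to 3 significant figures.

Seg 1: A = πr² = π(2.3200e-04 m)² = 1.691e-07 m²
R_1 = (4.97×10^-7)(2.51)/(1.691e-07) = 7.377 Ω
Seg 2: A = πr² = π(2.2200e-04 m)² = 1.548e-07 m²
R_2 = (5.90×10^-8)(1.17)/(1.548e-07) = 0.4458 Ω
Seg 3: A = π(d/2)² = π(5.5000e-05 m)² = 9.503e-09 m²
R_3 = (4.97×10^-7)(2.08)/(9.503e-09) = 108.8 Ω
R_total = R_1 + R_2 + R_3 = 117 Ω

117 Ω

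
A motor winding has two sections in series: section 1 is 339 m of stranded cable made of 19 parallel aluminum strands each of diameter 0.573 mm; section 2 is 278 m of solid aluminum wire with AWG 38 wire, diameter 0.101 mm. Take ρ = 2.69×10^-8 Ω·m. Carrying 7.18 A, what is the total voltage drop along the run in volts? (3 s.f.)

Section 1: A_strand = π(2.8650e-04)² = 2.579e-07 m²; R₁ = ρL/(N·A_s) = (2.69×10^-8)(339)/(19×2.579e-07) = 1.861 Ω
Section 2: A = π(0.101/2 mm)² = π(5.0500e-05 m)² = 8.012e-09 m²
R₂ = (2.69×10^-8)(278)/(8.012e-09) = 933.4 Ω
R = R₁ + R₂ = 935.3 Ω
V = IR = 7.18 × 935.3 = 6720 V

6720 V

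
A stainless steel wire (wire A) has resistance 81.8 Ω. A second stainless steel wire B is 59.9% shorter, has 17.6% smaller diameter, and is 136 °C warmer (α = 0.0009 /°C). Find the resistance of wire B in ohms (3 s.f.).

R ∝ ρL/d² with ρ ∝ (1+αΔT), so R_B/R_A = (1 − 59.9/100) × (1 − 17.6/100)⁻² × (1 + 0.0009×136)
= 0.401 × 1.473 × 1.122 = 0.6629
R_B = 0.6629 × 81.8 = 54.2 Ω

54.2 Ω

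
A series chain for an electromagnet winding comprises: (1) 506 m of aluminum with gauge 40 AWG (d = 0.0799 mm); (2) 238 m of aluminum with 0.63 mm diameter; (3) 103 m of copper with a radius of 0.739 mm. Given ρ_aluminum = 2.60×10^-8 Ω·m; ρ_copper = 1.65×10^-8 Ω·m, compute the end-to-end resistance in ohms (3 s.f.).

Seg 1: A = π(0.0799/2 mm)² = π(3.9950e-05 m)² = 5.014e-09 m²
R_1 = (2.60×10^-8)(506)/(5.014e-09) = 2624 Ω
Seg 2: A = π(d/2)² = π(3.1500e-04 m)² = 3.117e-07 m²
R_2 = (2.60×10^-8)(238)/(3.117e-07) = 19.85 Ω
Seg 3: A = πr² = π(7.3900e-04 m)² = 1.716e-06 m²
R_3 = (1.65×10^-8)(103)/(1.716e-06) = 0.9906 Ω
R_total = R_1 + R_2 + R_3 = 2640 Ω

2640 Ω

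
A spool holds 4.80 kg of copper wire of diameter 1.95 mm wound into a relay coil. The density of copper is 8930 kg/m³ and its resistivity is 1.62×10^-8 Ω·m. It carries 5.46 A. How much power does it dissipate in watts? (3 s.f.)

29.1 W

A = π(d/2)² = π(9.7500e-04 m)² = 2.9865e-06 m²
L = m/(density·A) = 4.8/(8930×2.9865e-06) = 180 m
R = ρL/A = (1.62×10^-8)(180)/(2.9865e-06) = 0.9763 Ω
P = I²R = (5.46)² × 0.9763 = 29.1 W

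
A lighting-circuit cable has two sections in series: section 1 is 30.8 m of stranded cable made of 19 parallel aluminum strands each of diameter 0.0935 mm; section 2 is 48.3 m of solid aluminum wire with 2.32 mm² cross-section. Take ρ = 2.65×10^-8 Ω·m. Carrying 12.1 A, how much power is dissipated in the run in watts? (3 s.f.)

Section 1: A_strand = π(4.6750e-05)² = 6.866e-09 m²; R₁ = ρL/(N·A_s) = (2.65×10^-8)(30.8)/(19×6.866e-09) = 6.256 Ω
Section 2: A = 2.32 mm² = 2.320e-06 m²
R₂ = (2.65×10^-8)(48.3)/(2.320e-06) = 0.5517 Ω
R = R₁ + R₂ = 6.808 Ω
P = I²R = (12.1)² × 6.808 = 997 W

997 W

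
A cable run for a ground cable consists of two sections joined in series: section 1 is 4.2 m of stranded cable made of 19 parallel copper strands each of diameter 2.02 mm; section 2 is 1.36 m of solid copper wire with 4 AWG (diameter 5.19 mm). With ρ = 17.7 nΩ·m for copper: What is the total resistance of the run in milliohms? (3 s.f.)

2.36 mΩ

ρ = 17.7 nΩ·m = 1.77×10^-8 Ω·m
Section 1: A_strand = π(1.0100e-03)² = 3.205e-06 m²; R₁ = ρL/(N·A_s) = (1.77×10^-8)(4.2)/(19×3.205e-06) = 0.001221 Ω
Section 2: A = π(5.19/2 mm)² = π(2.5950e-03 m)² = 2.116e-05 m²
R₂ = (1.77×10^-8)(1.36)/(2.116e-05) = 0.001138 Ω
R = R₁ + R₂ = 2.36 mΩ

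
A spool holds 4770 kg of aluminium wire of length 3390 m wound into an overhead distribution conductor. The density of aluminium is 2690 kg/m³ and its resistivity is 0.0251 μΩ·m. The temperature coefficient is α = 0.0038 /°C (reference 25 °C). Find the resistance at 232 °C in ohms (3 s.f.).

0.291 Ω

ρ = 0.0251 μΩ·m = 2.51×10^-8 Ω·m
A = m/(density·L) = 4770/(2690×3390) = 5.2308e-04 m²
R = ρL/A = (2.51×10^-8)(3390)/(5.2308e-04) = 0.1627 Ω
R(232 °C) = 0.1627 × (1 + 0.0038×207) = 0.291 Ω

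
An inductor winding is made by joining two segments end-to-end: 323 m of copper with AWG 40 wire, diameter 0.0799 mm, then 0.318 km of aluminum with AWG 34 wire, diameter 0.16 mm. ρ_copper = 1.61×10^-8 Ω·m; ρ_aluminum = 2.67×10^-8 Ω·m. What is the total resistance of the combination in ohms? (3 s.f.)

1460 Ω

Segment 1: A = π(0.0799/2 mm)² = π(3.9950e-05 m)² = 5.014e-09 m²
R₁ = ρL/A = (1.61×10^-8)(323)/(5.014e-09) = 1037 Ω
Segment 2: A = π(0.16/2 mm)² = π(8.0000e-05 m)² = 2.011e-08 m²
R₂ = (2.67×10^-8)(318)/(2.011e-08) = 422.3 Ω
R = R₁ + R₂ = 1460 Ω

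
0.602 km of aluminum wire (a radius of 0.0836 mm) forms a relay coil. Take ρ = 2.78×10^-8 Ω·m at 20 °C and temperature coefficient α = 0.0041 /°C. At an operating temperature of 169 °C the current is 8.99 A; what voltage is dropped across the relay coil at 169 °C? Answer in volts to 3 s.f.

11000 V

A = πr² = π(8.3600e-05 m)² = 2.196e-08 m²
R₍20₎ = ρL/A = (2.78×10^-8)(602)/(2.196e-08) = 762.2 Ω
R₍169₎ = R₍20₎(1 + αΔT) = 762.2 × (1 + 0.0041×149) = 1228 Ω
V = IR = 8.99 × 1228 = 11000 V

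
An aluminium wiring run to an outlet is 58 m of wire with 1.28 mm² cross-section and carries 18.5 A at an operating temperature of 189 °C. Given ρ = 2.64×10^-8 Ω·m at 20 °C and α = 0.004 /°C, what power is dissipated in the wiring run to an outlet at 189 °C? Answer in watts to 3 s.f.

A = 1.28 mm² = 1.280e-06 m²
R₍20₎ = ρL/A = (2.64×10^-8)(58)/(1.280e-06) = 1.196 Ω
R₍189₎ = R₍20₎(1 + αΔT) = 1.196 × (1 + 0.004×169) = 2.005 Ω
P = I²R = (18.5)² × 2.005 = 686 W

686 W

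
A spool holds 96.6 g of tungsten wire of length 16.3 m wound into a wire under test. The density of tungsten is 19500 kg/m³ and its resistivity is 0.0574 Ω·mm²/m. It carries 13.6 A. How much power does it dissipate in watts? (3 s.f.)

569 W

ρ = 0.0574 Ω·mm²/m = 5.74×10^-8 Ω·m
A = m/(density·L) = 0.0966/(19500×16.3) = 3.0392e-07 m²
R = ρL/A = (5.74×10^-8)(16.3)/(3.0392e-07) = 3.079 Ω
P = I²R = (13.6)² × 3.079 = 569 W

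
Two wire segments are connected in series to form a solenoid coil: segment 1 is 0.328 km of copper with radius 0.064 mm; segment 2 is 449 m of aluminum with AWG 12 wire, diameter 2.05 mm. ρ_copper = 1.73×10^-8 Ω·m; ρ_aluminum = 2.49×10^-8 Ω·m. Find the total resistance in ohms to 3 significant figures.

Segment 1: A = πr² = π(6.4000e-05 m)² = 1.287e-08 m²
R₁ = ρL/A = (1.73×10^-8)(328)/(1.287e-08) = 441 Ω
Segment 2: A = π(2.05/2 mm)² = π(1.0250e-03 m)² = 3.301e-06 m²
R₂ = (2.49×10^-8)(449)/(3.301e-06) = 3.387 Ω
R = R₁ + R₂ = 444 Ω

444 Ω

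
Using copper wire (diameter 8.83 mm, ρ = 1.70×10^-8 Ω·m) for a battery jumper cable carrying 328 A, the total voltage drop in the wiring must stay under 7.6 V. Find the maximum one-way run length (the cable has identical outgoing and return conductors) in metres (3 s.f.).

A = π(d/2)² = π(4.4150e-03 m)² = 6.124e-05 m²
L_max = V_max·A/(2·ρI) = (7.6)(6.124e-05)/(2×1.70×10^-8×328) = 41.7 m

41.7 m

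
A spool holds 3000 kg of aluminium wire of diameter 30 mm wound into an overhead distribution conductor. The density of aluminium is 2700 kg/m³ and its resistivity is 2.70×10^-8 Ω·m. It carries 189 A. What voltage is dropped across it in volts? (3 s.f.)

11.3 V

A = π(d/2)² = π(1.5000e-02 m)² = 7.0686e-04 m²
L = m/(density·A) = 3000/(2700×7.0686e-04) = 1572 m
R = ρL/A = (2.70×10^-8)(1572)/(7.0686e-04) = 0.06004 Ω
V = IR = 189 × 0.06004 = 11.3 V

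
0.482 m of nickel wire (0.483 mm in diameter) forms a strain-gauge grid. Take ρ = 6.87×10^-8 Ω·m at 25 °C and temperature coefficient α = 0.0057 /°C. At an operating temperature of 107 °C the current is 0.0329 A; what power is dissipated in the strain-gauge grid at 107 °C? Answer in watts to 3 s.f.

A = π(d/2)² = π(2.4150e-04 m)² = 1.832e-07 m²
R₍25₎ = ρL/A = (6.87×10^-8)(0.482)/(1.832e-07) = 0.1807 Ω
R₍107₎ = R₍25₎(1 + αΔT) = 0.1807 × (1 + 0.0057×82) = 0.2652 Ω
P = I²R = (0.0329)² × 0.2652 = 2.87×10^-4 W

2.87×10^-4 W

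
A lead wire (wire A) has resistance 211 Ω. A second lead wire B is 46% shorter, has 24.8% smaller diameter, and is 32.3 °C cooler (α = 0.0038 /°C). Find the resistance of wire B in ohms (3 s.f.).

177 Ω

R ∝ ρL/d² with ρ ∝ (1+αΔT), so R_B/R_A = (1 − 46/100) × (1 − 24.8/100)⁻² × (1 − 0.0038×32.3)
= 0.54 × 1.768 × 0.8773 = 0.8377
R_B = 0.8377 × 211 = 177 Ω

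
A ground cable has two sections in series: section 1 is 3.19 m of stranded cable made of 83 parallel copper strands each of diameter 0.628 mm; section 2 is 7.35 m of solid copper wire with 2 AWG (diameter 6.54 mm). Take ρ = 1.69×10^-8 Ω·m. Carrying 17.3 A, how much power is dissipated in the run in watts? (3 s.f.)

1.73 W

Section 1: A_strand = π(3.1400e-04)² = 3.097e-07 m²; R₁ = ρL/(N·A_s) = (1.69×10^-8)(3.19)/(83×3.097e-07) = 0.002097 Ω
Section 2: A = π(6.54/2 mm)² = π(3.2700e-03 m)² = 3.359e-05 m²
R₂ = (1.69×10^-8)(7.35)/(3.359e-05) = 0.003698 Ω
R = R₁ + R₂ = 0.005795 Ω
P = I²R = (17.3)² × 0.005795 = 1.73 W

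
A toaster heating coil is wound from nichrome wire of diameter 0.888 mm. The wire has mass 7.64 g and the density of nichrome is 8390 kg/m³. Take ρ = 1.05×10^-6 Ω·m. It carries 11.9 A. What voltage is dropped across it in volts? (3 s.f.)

A = π(d/2)² = π(4.4400e-04 m)² = 6.1932e-07 m²
L = m/(density·A) = 0.00764/(8390×6.1932e-07) = 1.47 m
R = ρL/A = (1.05×10^-6)(1.47)/(6.1932e-07) = 2.493 Ω
V = IR = 11.9 × 2.493 = 29.7 V

29.7 V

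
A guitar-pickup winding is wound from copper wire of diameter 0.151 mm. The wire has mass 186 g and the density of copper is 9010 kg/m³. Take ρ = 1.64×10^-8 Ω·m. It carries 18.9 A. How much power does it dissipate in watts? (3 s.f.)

3.77×10^5 W

A = π(d/2)² = π(7.5500e-05 m)² = 1.7908e-08 m²
L = m/(density·A) = 0.186/(9010×1.7908e-08) = 1153 m
R = ρL/A = (1.64×10^-8)(1153)/(1.7908e-08) = 1056 Ω
P = I²R = (18.9)² × 1056 = 3.77×10^5 W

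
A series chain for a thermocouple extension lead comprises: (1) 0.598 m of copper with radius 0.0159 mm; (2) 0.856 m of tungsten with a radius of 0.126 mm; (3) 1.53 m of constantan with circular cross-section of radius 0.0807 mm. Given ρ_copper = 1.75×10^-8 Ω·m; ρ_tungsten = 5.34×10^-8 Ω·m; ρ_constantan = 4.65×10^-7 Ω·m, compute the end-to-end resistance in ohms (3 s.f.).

48.9 Ω

Seg 1: A = πr² = π(1.5900e-05 m)² = 7.942e-10 m²
R_1 = (1.75×10^-8)(0.598)/(7.942e-10) = 13.18 Ω
Seg 2: A = πr² = π(1.2600e-04 m)² = 4.988e-08 m²
R_2 = (5.34×10^-8)(0.856)/(4.988e-08) = 0.9165 Ω
Seg 3: A = πr² = π(8.0700e-05 m)² = 2.046e-08 m²
R_3 = (4.65×10^-7)(1.53)/(2.046e-08) = 34.77 Ω
R_total = R_1 + R_2 + R_3 = 48.9 Ω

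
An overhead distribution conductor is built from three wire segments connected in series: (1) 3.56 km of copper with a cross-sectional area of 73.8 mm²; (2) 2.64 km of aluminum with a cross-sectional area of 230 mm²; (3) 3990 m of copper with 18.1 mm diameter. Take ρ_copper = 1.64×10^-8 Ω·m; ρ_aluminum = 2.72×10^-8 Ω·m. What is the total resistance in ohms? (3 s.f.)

Seg 1: A = 73.8 mm² = 7.380e-05 m²
R_1 = (1.64×10^-8)(3560)/(7.380e-05) = 0.7911 Ω
Seg 2: A = 230 mm² = 2.300e-04 m²
R_2 = (2.72×10^-8)(2640)/(2.300e-04) = 0.3122 Ω
Seg 3: A = π(d/2)² = π(9.0500e-03 m)² = 2.573e-04 m²
R_3 = (1.64×10^-8)(3990)/(2.573e-04) = 0.2543 Ω
R_total = R_1 + R_2 + R_3 = 1.36 Ω

1.36 Ω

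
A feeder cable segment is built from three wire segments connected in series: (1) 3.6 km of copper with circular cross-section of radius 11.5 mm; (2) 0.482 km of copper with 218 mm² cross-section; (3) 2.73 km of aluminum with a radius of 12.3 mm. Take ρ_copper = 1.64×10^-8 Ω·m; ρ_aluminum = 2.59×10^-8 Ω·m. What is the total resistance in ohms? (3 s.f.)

Seg 1: A = πr² = π(1.1500e-02 m)² = 4.155e-04 m²
R_1 = (1.64×10^-8)(3600)/(4.155e-04) = 0.1421 Ω
Seg 2: A = 218 mm² = 2.180e-04 m²
R_2 = (1.64×10^-8)(482)/(2.180e-04) = 0.03626 Ω
Seg 3: A = πr² = π(1.2300e-02 m)² = 4.753e-04 m²
R_3 = (2.59×10^-8)(2730)/(4.753e-04) = 0.1488 Ω
R_total = R_1 + R_2 + R_3 = 0.327 Ω

0.327 Ω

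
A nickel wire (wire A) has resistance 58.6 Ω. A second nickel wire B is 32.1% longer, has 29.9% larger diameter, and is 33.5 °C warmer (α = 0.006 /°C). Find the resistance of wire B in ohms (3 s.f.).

R ∝ ρL/d² with ρ ∝ (1+αΔT), so R_B/R_A = (1 + 32.1/100) × (1 + 29.9/100)⁻² × (1 + 0.006×33.5)
= 1.321 × 0.5926 × 1.201 = 0.9402
R_B = 0.9402 × 58.6 = 55.1 Ω

55.1 Ω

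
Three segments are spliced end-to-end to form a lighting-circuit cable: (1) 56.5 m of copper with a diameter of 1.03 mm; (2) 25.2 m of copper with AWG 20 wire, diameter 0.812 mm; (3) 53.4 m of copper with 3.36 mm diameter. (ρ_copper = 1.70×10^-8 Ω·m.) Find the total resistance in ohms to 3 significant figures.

2.08 Ω

Seg 1: A = π(d/2)² = π(5.1500e-04 m)² = 8.332e-07 m²
R_1 = (1.70×10^-8)(56.5)/(8.332e-07) = 1.153 Ω
Seg 2: A = π(0.812/2 mm)² = π(4.0600e-04 m)² = 5.178e-07 m²
R_2 = (1.70×10^-8)(25.2)/(5.178e-07) = 0.8273 Ω
Seg 3: A = π(d/2)² = π(1.6800e-03 m)² = 8.867e-06 m²
R_3 = (1.70×10^-8)(53.4)/(8.867e-06) = 0.1024 Ω
R_total = R_1 + R_2 + R_3 = 2.08 Ω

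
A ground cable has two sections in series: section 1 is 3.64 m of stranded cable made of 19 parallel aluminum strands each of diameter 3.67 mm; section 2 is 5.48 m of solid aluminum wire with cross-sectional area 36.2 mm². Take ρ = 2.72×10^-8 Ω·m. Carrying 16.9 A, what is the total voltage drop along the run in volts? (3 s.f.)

0.0779 V

Section 1: A_strand = π(1.8350e-03)² = 1.058e-05 m²; R₁ = ρL/(N·A_s) = (2.72×10^-8)(3.64)/(19×1.058e-05) = 4.926×10^-4 Ω
Section 2: A = 36.2 mm² = 3.620e-05 m²
R₂ = (2.72×10^-8)(5.48)/(3.620e-05) = 0.004118 Ω
R = R₁ + R₂ = 0.00461 Ω
V = IR = 16.9 × 0.00461 = 0.0779 V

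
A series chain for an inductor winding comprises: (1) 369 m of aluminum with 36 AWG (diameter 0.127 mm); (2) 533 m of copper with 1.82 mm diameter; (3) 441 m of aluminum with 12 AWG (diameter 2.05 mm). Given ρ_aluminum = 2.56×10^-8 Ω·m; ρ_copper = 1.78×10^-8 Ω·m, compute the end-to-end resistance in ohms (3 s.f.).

753 Ω

Seg 1: A = π(0.127/2 mm)² = π(6.3500e-05 m)² = 1.267e-08 m²
R_1 = (2.56×10^-8)(369)/(1.267e-08) = 745.7 Ω
Seg 2: A = π(d/2)² = π(9.1000e-04 m)² = 2.602e-06 m²
R_2 = (1.78×10^-8)(533)/(2.602e-06) = 3.647 Ω
Seg 3: A = π(2.05/2 mm)² = π(1.0250e-03 m)² = 3.301e-06 m²
R_3 = (2.56×10^-8)(441)/(3.301e-06) = 3.42 Ω
R_total = R_1 + R_2 + R_3 = 753 Ω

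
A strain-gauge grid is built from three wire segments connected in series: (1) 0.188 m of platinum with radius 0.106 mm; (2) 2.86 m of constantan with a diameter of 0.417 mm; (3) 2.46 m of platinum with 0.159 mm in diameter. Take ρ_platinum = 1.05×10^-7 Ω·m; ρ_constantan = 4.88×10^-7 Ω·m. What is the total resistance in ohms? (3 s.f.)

Seg 1: A = πr² = π(1.0600e-04 m)² = 3.530e-08 m²
R_1 = (1.05×10^-7)(0.188)/(3.530e-08) = 0.5592 Ω
Seg 2: A = π(d/2)² = π(2.0850e-04 m)² = 1.366e-07 m²
R_2 = (4.88×10^-7)(2.86)/(1.366e-07) = 10.22 Ω
Seg 3: A = π(d/2)² = π(7.9500e-05 m)² = 1.986e-08 m²
R_3 = (1.05×10^-7)(2.46)/(1.986e-08) = 13.01 Ω
R_total = R_1 + R_2 + R_3 = 23.8 Ω

23.8 Ω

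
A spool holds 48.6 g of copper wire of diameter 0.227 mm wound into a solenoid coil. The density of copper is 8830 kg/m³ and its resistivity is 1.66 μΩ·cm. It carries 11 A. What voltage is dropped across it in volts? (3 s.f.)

ρ = 1.66 μΩ·cm = 1.66×10^-8 Ω·m
A = π(d/2)² = π(1.1350e-04 m)² = 4.0471e-08 m²
L = m/(density·A) = 0.0486/(8830×4.0471e-08) = 136 m
R = ρL/A = (1.66×10^-8)(136)/(4.0471e-08) = 55.78 Ω
V = IR = 11 × 55.78 = 614 V

614 V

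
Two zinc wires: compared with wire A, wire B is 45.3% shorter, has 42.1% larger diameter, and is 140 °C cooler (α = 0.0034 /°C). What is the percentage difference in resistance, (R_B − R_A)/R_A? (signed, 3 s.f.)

R ∝ ρL/d² with ρ ∝ (1+αΔT), so R_B/R_A = (1 − 45.3/100) × (1 + 42.1/100)⁻² × (1 − 0.0034×140)
= 0.547 × 0.4952 × 0.524 = 0.1419
(R_B − R_A)/R_A = 0.1419 − 1 = -85.8%

-85.8%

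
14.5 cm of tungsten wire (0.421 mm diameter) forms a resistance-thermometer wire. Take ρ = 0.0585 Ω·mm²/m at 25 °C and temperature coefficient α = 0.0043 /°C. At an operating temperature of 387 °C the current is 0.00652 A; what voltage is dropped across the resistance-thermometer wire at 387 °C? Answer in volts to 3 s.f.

ρ = 0.0585 Ω·mm²/m = 5.85×10^-8 Ω·m
A = π(d/2)² = π(2.1050e-04 m)² = 1.392e-07 m²
R₍25₎ = ρL/A = (5.85×10^-8)(0.145)/(1.392e-07) = 0.06094 Ω
R₍387₎ = R₍25₎(1 + αΔT) = 0.06094 × (1 + 0.0043×362) = 0.1558 Ω
V = IR = 0.00652 × 0.1558 = 0.00102 V

0.00102 V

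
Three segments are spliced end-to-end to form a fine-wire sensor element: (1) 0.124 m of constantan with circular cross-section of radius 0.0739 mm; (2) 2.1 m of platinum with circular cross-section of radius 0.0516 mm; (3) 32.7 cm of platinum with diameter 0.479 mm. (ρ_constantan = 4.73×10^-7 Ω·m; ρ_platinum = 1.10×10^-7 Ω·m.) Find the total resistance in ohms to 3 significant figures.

31.2 Ω

Seg 1: A = πr² = π(7.3900e-05 m)² = 1.716e-08 m²
R_1 = (4.73×10^-7)(0.124)/(1.716e-08) = 3.419 Ω
Seg 2: A = πr² = π(5.1600e-05 m)² = 8.365e-09 m²
R_2 = (1.10×10^-7)(2.1)/(8.365e-09) = 27.62 Ω
Seg 3: A = π(d/2)² = π(2.3950e-04 m)² = 1.802e-07 m²
R_3 = (1.10×10^-7)(0.327)/(1.802e-07) = 0.1996 Ω
R_total = R_1 + R_2 + R_3 = 31.2 Ω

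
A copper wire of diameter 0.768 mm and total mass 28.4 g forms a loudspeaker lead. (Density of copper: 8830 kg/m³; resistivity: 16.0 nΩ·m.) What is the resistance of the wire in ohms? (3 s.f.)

0.240 Ω

ρ = 16.0 nΩ·m = 1.60×10^-8 Ω·m
A = π(d/2)² = π(3.8400e-04 m)² = 4.6325e-07 m²
L = m/(density·A) = 0.0284/(8830×4.6325e-07) = 6.943 m
R = ρL/A = (1.60×10^-8)(6.943)/(4.6325e-07) = 0.240 Ω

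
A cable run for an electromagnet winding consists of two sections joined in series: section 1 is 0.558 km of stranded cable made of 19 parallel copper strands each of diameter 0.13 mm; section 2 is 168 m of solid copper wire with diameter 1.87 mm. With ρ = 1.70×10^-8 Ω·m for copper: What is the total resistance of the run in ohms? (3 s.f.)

Section 1: A_strand = π(6.5000e-05)² = 1.327e-08 m²; R₁ = ρL/(N·A_s) = (1.70×10^-8)(558)/(19×1.327e-08) = 37.61 Ω
Section 2: A = π(d/2)² = π(9.3500e-04 m)² = 2.746e-06 m²
R₂ = (1.70×10^-8)(168)/(2.746e-06) = 1.04 Ω
R = R₁ + R₂ = 38.7 Ω

38.7 Ω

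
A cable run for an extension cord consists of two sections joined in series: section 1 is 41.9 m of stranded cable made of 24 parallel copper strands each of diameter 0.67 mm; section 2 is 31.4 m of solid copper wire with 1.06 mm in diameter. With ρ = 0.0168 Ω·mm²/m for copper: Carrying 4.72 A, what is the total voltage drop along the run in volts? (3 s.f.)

3.21 V

ρ = 0.0168 Ω·mm²/m = 1.68×10^-8 Ω·m
Section 1: A_strand = π(3.3500e-04)² = 3.526e-07 m²; R₁ = ρL/(N·A_s) = (1.68×10^-8)(41.9)/(24×3.526e-07) = 0.08319 Ω
Section 2: A = π(d/2)² = π(5.3000e-04 m)² = 8.825e-07 m²
R₂ = (1.68×10^-8)(31.4)/(8.825e-07) = 0.5978 Ω
R = R₁ + R₂ = 0.681 Ω
V = IR = 4.72 × 0.681 = 3.21 V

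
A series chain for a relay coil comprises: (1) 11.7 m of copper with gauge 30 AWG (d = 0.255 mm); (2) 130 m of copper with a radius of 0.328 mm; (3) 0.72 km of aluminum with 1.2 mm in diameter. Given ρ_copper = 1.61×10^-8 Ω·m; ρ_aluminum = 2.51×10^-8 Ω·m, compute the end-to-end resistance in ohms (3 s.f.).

Seg 1: A = π(0.255/2 mm)² = π(1.2750e-04 m)² = 5.107e-08 m²
R_1 = (1.61×10^-8)(11.7)/(5.107e-08) = 3.688 Ω
Seg 2: A = πr² = π(3.2800e-04 m)² = 3.380e-07 m²
R_2 = (1.61×10^-8)(130)/(3.380e-07) = 6.193 Ω
Seg 3: A = π(d/2)² = π(6.0000e-04 m)² = 1.131e-06 m²
R_3 = (2.51×10^-8)(720)/(1.131e-06) = 15.98 Ω
R_total = R_1 + R_2 + R_3 = 25.9 Ω

25.9 Ω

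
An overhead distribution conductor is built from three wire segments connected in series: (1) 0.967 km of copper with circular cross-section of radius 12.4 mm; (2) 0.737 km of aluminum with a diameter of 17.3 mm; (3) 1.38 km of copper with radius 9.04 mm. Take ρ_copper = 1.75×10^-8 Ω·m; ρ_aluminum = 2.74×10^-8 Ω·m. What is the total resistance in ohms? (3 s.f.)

Seg 1: A = πr² = π(1.2400e-02 m)² = 4.831e-04 m²
R_1 = (1.75×10^-8)(967)/(4.831e-04) = 0.03503 Ω
Seg 2: A = π(d/2)² = π(8.6500e-03 m)² = 2.351e-04 m²
R_2 = (2.74×10^-8)(737)/(2.351e-04) = 0.08591 Ω
Seg 3: A = πr² = π(9.0400e-03 m)² = 2.567e-04 m²
R_3 = (1.75×10^-8)(1380)/(2.567e-04) = 0.09407 Ω
R_total = R_1 + R_2 + R_3 = 0.215 Ω

0.215 Ω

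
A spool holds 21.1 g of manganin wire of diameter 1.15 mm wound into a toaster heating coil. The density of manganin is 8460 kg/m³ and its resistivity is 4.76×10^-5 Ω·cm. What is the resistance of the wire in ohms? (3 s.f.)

ρ = 4.76×10^-5 Ω·cm = 4.76×10^-7 Ω·m
A = π(d/2)² = π(5.7500e-04 m)² = 1.0387e-06 m²
L = m/(density·A) = 0.0211/(8460×1.0387e-06) = 2.401 m
R = ρL/A = (4.76×10^-7)(2.401)/(1.0387e-06) = 1.10 Ω

1.10 Ω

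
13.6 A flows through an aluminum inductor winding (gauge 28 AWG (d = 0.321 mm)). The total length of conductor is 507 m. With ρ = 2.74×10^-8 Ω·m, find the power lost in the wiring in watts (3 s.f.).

A = π(0.321/2 mm)² = π(1.6050e-04 m)² = 8.093e-08 m²
R = ρL/A = (2.74×10^-8)(507)/(8.093e-08) = 171.7 Ω
P = I²R = (13.6)² × 171.7 = 31700 W

31700 W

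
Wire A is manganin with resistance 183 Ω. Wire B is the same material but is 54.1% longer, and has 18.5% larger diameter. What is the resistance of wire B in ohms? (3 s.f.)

R ∝ L/d², so R_B/R_A = (1 + 54.1/100) × (1 + 18.5/100)⁻²
= 1.541 × 0.7121 = 1.097
R_B = 1.097 × 183 = 201 Ω

201 Ω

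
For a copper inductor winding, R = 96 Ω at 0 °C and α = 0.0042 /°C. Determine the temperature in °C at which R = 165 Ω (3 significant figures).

R = R₀(1 + α(T − T₀)) ⇒ T = T₀ + (R/R₀ − 1)/α
T = 0 + (165/96 − 1)/0.0042 = 0 + (0.7188)/0.0042 = 171 °C

171 °C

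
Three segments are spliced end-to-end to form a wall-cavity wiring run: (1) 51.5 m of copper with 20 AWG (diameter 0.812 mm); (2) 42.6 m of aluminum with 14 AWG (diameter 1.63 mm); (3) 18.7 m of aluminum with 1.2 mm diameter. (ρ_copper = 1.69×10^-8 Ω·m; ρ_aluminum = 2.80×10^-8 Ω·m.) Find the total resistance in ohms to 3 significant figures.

Seg 1: A = π(0.812/2 mm)² = π(4.0600e-04 m)² = 5.178e-07 m²
R_1 = (1.69×10^-8)(51.5)/(5.178e-07) = 1.681 Ω
Seg 2: A = π(1.63/2 mm)² = π(8.1500e-04 m)² = 2.087e-06 m²
R_2 = (2.80×10^-8)(42.6)/(2.087e-06) = 0.5716 Ω
Seg 3: A = π(d/2)² = π(6.0000e-04 m)² = 1.131e-06 m²
R_3 = (2.80×10^-8)(18.7)/(1.131e-06) = 0.463 Ω
R_total = R_1 + R_2 + R_3 = 2.72 Ω

2.72 Ω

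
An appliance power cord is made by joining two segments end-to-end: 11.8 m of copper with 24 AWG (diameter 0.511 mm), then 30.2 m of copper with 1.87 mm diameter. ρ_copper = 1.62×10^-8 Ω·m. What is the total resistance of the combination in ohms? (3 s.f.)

Segment 1: A = π(0.511/2 mm)² = π(2.5550e-04 m)² = 2.051e-07 m²
R₁ = ρL/A = (1.62×10^-8)(11.8)/(2.051e-07) = 0.9321 Ω
Segment 2: A = π(d/2)² = π(9.3500e-04 m)² = 2.746e-06 m²
R₂ = (1.62×10^-8)(30.2)/(2.746e-06) = 0.1781 Ω
R = R₁ + R₂ = 1.11 Ω

1.11 Ω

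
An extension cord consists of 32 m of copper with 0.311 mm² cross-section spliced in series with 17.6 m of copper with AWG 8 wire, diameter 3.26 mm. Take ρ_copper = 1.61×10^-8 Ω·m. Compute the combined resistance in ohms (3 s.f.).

1.69 Ω

Segment 1: A = 0.311 mm² = 3.110e-07 m²
R₁ = ρL/A = (1.61×10^-8)(32)/(3.110e-07) = 1.657 Ω
Segment 2: A = π(3.26/2 mm)² = π(1.6300e-03 m)² = 8.347e-06 m²
R₂ = (1.61×10^-8)(17.6)/(8.347e-06) = 0.03395 Ω
R = R₁ + R₂ = 1.69 Ω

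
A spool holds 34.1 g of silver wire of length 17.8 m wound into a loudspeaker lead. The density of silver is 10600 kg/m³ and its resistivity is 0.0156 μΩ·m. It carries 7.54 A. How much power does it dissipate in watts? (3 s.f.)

ρ = 0.0156 μΩ·m = 1.56×10^-8 Ω·m
A = m/(density·L) = 0.0341/(10600×17.8) = 1.8073e-07 m²
R = ρL/A = (1.56×10^-8)(17.8)/(1.8073e-07) = 1.536 Ω
P = I²R = (7.54)² × 1.536 = 87.3 W

87.3 W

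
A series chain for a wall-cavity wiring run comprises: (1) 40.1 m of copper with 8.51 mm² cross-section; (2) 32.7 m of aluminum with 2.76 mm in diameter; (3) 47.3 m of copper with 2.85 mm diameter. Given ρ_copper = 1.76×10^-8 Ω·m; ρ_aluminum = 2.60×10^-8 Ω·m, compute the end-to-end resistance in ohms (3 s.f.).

Seg 1: A = 8.51 mm² = 8.510e-06 m²
R_1 = (1.76×10^-8)(40.1)/(8.510e-06) = 0.08293 Ω
Seg 2: A = π(d/2)² = π(1.3800e-03 m)² = 5.983e-06 m²
R_2 = (2.60×10^-8)(32.7)/(5.983e-06) = 0.1421 Ω
Seg 3: A = π(d/2)² = π(1.4250e-03 m)² = 6.379e-06 m²
R_3 = (1.76×10^-8)(47.3)/(6.379e-06) = 0.1305 Ω
R_total = R_1 + R_2 + R_3 = 0.356 Ω

0.356 Ω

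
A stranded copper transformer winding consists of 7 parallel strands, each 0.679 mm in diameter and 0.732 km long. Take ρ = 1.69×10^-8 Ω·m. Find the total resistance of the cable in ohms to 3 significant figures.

A_strand = π(3.3950e-04 m)² = 3.621e-07 m²
R_strand = ρL/A = (1.69×10^-8)(732)/(3.621e-07) = 34.16 Ω
R_total = R_strand/N = 34.16/7 = 4.88 Ω

4.88 Ω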